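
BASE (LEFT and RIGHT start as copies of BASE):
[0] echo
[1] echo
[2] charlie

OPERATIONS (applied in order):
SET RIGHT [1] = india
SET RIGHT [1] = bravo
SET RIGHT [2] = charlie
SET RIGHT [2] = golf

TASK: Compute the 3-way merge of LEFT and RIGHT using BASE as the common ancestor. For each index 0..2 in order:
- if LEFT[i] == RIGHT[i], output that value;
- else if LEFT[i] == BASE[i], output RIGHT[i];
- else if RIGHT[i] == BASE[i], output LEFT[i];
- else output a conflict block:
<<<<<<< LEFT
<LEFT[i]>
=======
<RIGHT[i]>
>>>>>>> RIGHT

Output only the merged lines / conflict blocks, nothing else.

Answer: echo
bravo
golf

Derivation:
Final LEFT:  [echo, echo, charlie]
Final RIGHT: [echo, bravo, golf]
i=0: L=echo R=echo -> agree -> echo
i=1: L=echo=BASE, R=bravo -> take RIGHT -> bravo
i=2: L=charlie=BASE, R=golf -> take RIGHT -> golf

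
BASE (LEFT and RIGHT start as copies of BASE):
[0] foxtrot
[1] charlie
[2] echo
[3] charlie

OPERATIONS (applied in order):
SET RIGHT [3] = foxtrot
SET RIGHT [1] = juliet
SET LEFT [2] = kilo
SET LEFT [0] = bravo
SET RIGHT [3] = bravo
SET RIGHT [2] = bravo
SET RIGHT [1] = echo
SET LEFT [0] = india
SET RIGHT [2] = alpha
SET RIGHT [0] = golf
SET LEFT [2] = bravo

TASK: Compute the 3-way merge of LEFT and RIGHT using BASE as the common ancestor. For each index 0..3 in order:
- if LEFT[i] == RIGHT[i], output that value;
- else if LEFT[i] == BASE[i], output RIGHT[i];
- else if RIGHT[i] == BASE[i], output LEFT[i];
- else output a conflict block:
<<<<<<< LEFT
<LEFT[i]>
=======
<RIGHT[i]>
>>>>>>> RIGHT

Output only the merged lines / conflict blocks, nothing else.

Answer: <<<<<<< LEFT
india
=======
golf
>>>>>>> RIGHT
echo
<<<<<<< LEFT
bravo
=======
alpha
>>>>>>> RIGHT
bravo

Derivation:
Final LEFT:  [india, charlie, bravo, charlie]
Final RIGHT: [golf, echo, alpha, bravo]
i=0: BASE=foxtrot L=india R=golf all differ -> CONFLICT
i=1: L=charlie=BASE, R=echo -> take RIGHT -> echo
i=2: BASE=echo L=bravo R=alpha all differ -> CONFLICT
i=3: L=charlie=BASE, R=bravo -> take RIGHT -> bravo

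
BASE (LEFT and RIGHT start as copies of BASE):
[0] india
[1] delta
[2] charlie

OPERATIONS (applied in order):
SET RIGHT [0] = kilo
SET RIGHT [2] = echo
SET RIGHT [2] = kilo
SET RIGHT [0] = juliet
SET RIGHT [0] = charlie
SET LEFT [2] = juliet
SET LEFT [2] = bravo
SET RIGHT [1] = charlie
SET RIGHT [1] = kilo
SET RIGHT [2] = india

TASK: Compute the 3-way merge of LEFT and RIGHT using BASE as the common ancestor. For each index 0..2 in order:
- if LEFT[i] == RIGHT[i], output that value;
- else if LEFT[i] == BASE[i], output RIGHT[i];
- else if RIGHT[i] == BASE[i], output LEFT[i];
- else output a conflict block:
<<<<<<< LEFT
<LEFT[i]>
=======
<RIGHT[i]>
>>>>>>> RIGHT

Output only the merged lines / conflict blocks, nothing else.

Final LEFT:  [india, delta, bravo]
Final RIGHT: [charlie, kilo, india]
i=0: L=india=BASE, R=charlie -> take RIGHT -> charlie
i=1: L=delta=BASE, R=kilo -> take RIGHT -> kilo
i=2: BASE=charlie L=bravo R=india all differ -> CONFLICT

Answer: charlie
kilo
<<<<<<< LEFT
bravo
=======
india
>>>>>>> RIGHT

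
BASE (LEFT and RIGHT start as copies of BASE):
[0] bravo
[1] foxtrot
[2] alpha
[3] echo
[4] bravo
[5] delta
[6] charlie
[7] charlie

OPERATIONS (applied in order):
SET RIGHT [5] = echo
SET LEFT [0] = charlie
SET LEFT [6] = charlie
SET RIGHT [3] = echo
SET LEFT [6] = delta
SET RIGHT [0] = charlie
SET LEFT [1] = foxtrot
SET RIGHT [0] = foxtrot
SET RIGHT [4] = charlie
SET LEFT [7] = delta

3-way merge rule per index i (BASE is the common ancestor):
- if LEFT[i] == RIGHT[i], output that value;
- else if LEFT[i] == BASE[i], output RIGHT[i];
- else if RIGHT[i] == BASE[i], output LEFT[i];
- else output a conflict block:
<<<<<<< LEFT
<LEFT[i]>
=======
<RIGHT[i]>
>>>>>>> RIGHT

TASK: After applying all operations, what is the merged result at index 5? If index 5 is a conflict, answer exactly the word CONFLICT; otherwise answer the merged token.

Answer: echo

Derivation:
Final LEFT:  [charlie, foxtrot, alpha, echo, bravo, delta, delta, delta]
Final RIGHT: [foxtrot, foxtrot, alpha, echo, charlie, echo, charlie, charlie]
i=0: BASE=bravo L=charlie R=foxtrot all differ -> CONFLICT
i=1: L=foxtrot R=foxtrot -> agree -> foxtrot
i=2: L=alpha R=alpha -> agree -> alpha
i=3: L=echo R=echo -> agree -> echo
i=4: L=bravo=BASE, R=charlie -> take RIGHT -> charlie
i=5: L=delta=BASE, R=echo -> take RIGHT -> echo
i=6: L=delta, R=charlie=BASE -> take LEFT -> delta
i=7: L=delta, R=charlie=BASE -> take LEFT -> delta
Index 5 -> echo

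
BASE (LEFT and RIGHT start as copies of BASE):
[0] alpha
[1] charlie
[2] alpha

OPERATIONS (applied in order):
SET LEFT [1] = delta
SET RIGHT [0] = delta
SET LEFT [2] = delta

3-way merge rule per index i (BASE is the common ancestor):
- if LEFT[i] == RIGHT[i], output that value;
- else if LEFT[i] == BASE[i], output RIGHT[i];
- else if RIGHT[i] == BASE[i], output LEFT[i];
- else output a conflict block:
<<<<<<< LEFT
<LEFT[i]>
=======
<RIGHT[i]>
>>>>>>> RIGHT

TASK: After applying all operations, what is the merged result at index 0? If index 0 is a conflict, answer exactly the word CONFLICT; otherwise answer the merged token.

Final LEFT:  [alpha, delta, delta]
Final RIGHT: [delta, charlie, alpha]
i=0: L=alpha=BASE, R=delta -> take RIGHT -> delta
i=1: L=delta, R=charlie=BASE -> take LEFT -> delta
i=2: L=delta, R=alpha=BASE -> take LEFT -> delta
Index 0 -> delta

Answer: delta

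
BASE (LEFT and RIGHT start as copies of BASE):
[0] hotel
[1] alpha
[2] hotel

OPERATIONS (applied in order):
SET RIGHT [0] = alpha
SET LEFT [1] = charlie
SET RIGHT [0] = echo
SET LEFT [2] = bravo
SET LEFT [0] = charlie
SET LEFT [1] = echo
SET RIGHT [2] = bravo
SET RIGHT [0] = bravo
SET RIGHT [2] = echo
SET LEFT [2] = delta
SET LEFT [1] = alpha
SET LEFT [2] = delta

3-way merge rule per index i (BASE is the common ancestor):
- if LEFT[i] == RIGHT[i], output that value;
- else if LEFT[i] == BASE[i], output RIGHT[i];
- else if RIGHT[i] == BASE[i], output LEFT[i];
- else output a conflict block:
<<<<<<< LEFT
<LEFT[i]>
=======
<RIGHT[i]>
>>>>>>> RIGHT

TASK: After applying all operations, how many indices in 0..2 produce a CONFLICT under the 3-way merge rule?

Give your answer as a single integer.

Answer: 2

Derivation:
Final LEFT:  [charlie, alpha, delta]
Final RIGHT: [bravo, alpha, echo]
i=0: BASE=hotel L=charlie R=bravo all differ -> CONFLICT
i=1: L=alpha R=alpha -> agree -> alpha
i=2: BASE=hotel L=delta R=echo all differ -> CONFLICT
Conflict count: 2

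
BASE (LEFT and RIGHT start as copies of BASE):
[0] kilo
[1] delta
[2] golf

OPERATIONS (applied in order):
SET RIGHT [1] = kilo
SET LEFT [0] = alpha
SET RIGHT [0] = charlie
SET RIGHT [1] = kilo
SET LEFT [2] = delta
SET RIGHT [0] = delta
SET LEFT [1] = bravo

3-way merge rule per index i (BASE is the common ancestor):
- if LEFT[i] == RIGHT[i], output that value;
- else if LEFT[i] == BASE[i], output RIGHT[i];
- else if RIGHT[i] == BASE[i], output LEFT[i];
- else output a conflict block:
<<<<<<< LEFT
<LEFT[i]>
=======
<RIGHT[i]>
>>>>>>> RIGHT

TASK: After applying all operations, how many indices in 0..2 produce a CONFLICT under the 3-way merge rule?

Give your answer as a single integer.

Answer: 2

Derivation:
Final LEFT:  [alpha, bravo, delta]
Final RIGHT: [delta, kilo, golf]
i=0: BASE=kilo L=alpha R=delta all differ -> CONFLICT
i=1: BASE=delta L=bravo R=kilo all differ -> CONFLICT
i=2: L=delta, R=golf=BASE -> take LEFT -> delta
Conflict count: 2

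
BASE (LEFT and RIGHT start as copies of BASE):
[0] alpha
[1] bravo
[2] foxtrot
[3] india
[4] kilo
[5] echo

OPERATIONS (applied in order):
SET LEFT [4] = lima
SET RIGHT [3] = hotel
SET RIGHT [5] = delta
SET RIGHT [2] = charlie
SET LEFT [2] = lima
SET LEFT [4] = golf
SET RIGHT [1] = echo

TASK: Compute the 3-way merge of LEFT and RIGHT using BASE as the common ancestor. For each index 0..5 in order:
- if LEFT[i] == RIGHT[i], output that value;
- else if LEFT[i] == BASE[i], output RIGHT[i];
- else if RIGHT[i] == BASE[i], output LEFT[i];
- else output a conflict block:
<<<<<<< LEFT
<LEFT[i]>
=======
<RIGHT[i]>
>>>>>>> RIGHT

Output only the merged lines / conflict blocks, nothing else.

Final LEFT:  [alpha, bravo, lima, india, golf, echo]
Final RIGHT: [alpha, echo, charlie, hotel, kilo, delta]
i=0: L=alpha R=alpha -> agree -> alpha
i=1: L=bravo=BASE, R=echo -> take RIGHT -> echo
i=2: BASE=foxtrot L=lima R=charlie all differ -> CONFLICT
i=3: L=india=BASE, R=hotel -> take RIGHT -> hotel
i=4: L=golf, R=kilo=BASE -> take LEFT -> golf
i=5: L=echo=BASE, R=delta -> take RIGHT -> delta

Answer: alpha
echo
<<<<<<< LEFT
lima
=======
charlie
>>>>>>> RIGHT
hotel
golf
delta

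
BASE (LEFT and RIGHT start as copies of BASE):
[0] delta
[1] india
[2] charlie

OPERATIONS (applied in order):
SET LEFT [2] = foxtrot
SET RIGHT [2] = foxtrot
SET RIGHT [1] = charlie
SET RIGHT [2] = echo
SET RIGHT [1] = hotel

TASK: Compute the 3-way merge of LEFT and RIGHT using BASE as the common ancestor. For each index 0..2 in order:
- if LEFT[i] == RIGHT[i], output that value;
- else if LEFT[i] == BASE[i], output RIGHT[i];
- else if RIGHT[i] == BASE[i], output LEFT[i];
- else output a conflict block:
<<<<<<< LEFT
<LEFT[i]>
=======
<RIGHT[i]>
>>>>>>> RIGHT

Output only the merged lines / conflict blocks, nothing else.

Answer: delta
hotel
<<<<<<< LEFT
foxtrot
=======
echo
>>>>>>> RIGHT

Derivation:
Final LEFT:  [delta, india, foxtrot]
Final RIGHT: [delta, hotel, echo]
i=0: L=delta R=delta -> agree -> delta
i=1: L=india=BASE, R=hotel -> take RIGHT -> hotel
i=2: BASE=charlie L=foxtrot R=echo all differ -> CONFLICT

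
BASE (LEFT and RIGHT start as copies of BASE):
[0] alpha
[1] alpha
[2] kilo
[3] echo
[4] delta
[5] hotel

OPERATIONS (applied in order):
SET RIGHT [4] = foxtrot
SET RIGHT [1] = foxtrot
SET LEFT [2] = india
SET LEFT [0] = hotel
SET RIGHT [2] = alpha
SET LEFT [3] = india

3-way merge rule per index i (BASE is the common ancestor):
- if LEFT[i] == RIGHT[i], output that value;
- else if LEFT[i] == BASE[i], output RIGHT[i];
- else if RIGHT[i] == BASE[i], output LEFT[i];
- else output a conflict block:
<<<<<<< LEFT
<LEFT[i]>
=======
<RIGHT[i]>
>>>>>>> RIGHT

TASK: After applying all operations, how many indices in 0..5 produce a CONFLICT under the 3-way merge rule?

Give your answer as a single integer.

Final LEFT:  [hotel, alpha, india, india, delta, hotel]
Final RIGHT: [alpha, foxtrot, alpha, echo, foxtrot, hotel]
i=0: L=hotel, R=alpha=BASE -> take LEFT -> hotel
i=1: L=alpha=BASE, R=foxtrot -> take RIGHT -> foxtrot
i=2: BASE=kilo L=india R=alpha all differ -> CONFLICT
i=3: L=india, R=echo=BASE -> take LEFT -> india
i=4: L=delta=BASE, R=foxtrot -> take RIGHT -> foxtrot
i=5: L=hotel R=hotel -> agree -> hotel
Conflict count: 1

Answer: 1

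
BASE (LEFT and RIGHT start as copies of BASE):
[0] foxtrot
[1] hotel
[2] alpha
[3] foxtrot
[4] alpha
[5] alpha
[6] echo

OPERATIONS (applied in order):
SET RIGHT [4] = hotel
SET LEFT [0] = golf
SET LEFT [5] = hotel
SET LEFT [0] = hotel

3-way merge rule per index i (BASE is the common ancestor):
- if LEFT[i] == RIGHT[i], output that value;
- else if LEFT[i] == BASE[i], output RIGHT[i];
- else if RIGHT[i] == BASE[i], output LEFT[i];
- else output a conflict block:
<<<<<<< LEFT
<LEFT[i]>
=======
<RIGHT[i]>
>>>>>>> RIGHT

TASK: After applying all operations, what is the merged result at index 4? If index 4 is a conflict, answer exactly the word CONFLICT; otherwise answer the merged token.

Final LEFT:  [hotel, hotel, alpha, foxtrot, alpha, hotel, echo]
Final RIGHT: [foxtrot, hotel, alpha, foxtrot, hotel, alpha, echo]
i=0: L=hotel, R=foxtrot=BASE -> take LEFT -> hotel
i=1: L=hotel R=hotel -> agree -> hotel
i=2: L=alpha R=alpha -> agree -> alpha
i=3: L=foxtrot R=foxtrot -> agree -> foxtrot
i=4: L=alpha=BASE, R=hotel -> take RIGHT -> hotel
i=5: L=hotel, R=alpha=BASE -> take LEFT -> hotel
i=6: L=echo R=echo -> agree -> echo
Index 4 -> hotel

Answer: hotel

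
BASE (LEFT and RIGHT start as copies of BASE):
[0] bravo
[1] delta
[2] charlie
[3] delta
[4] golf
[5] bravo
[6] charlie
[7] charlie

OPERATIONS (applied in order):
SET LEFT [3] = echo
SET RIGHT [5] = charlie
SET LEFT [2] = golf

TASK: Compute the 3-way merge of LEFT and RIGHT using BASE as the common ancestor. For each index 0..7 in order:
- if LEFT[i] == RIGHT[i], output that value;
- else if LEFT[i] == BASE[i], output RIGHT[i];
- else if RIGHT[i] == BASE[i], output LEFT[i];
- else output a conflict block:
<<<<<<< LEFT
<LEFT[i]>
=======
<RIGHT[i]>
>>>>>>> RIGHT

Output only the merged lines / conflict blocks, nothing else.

Answer: bravo
delta
golf
echo
golf
charlie
charlie
charlie

Derivation:
Final LEFT:  [bravo, delta, golf, echo, golf, bravo, charlie, charlie]
Final RIGHT: [bravo, delta, charlie, delta, golf, charlie, charlie, charlie]
i=0: L=bravo R=bravo -> agree -> bravo
i=1: L=delta R=delta -> agree -> delta
i=2: L=golf, R=charlie=BASE -> take LEFT -> golf
i=3: L=echo, R=delta=BASE -> take LEFT -> echo
i=4: L=golf R=golf -> agree -> golf
i=5: L=bravo=BASE, R=charlie -> take RIGHT -> charlie
i=6: L=charlie R=charlie -> agree -> charlie
i=7: L=charlie R=charlie -> agree -> charlie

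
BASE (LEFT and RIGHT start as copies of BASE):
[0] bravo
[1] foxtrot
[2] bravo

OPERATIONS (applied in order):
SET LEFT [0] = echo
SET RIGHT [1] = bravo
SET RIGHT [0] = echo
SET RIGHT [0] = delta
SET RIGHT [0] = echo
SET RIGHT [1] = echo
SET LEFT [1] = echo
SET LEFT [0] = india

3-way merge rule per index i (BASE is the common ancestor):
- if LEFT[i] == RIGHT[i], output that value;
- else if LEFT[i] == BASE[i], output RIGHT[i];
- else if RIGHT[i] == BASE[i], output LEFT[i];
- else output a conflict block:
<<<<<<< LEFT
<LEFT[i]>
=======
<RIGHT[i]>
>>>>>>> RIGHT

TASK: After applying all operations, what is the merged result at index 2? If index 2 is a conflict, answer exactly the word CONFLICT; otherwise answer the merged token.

Final LEFT:  [india, echo, bravo]
Final RIGHT: [echo, echo, bravo]
i=0: BASE=bravo L=india R=echo all differ -> CONFLICT
i=1: L=echo R=echo -> agree -> echo
i=2: L=bravo R=bravo -> agree -> bravo
Index 2 -> bravo

Answer: bravo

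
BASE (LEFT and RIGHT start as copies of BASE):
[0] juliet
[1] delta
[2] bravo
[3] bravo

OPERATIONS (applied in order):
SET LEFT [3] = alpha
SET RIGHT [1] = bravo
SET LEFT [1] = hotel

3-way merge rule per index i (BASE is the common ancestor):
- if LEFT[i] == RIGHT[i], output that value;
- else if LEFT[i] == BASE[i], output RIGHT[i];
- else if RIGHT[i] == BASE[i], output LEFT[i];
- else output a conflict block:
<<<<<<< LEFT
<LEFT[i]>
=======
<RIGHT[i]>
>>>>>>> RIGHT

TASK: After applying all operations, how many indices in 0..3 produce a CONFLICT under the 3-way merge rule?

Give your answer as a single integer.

Final LEFT:  [juliet, hotel, bravo, alpha]
Final RIGHT: [juliet, bravo, bravo, bravo]
i=0: L=juliet R=juliet -> agree -> juliet
i=1: BASE=delta L=hotel R=bravo all differ -> CONFLICT
i=2: L=bravo R=bravo -> agree -> bravo
i=3: L=alpha, R=bravo=BASE -> take LEFT -> alpha
Conflict count: 1

Answer: 1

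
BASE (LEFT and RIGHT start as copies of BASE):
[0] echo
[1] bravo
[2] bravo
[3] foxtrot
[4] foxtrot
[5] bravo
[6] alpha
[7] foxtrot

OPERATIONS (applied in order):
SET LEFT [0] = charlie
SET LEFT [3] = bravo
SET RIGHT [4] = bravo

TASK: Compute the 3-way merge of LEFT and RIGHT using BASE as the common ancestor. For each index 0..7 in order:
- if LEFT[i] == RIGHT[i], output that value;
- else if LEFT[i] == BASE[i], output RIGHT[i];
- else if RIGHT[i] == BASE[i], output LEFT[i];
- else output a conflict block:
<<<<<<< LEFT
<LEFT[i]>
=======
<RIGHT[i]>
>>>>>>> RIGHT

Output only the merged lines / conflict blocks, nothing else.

Answer: charlie
bravo
bravo
bravo
bravo
bravo
alpha
foxtrot

Derivation:
Final LEFT:  [charlie, bravo, bravo, bravo, foxtrot, bravo, alpha, foxtrot]
Final RIGHT: [echo, bravo, bravo, foxtrot, bravo, bravo, alpha, foxtrot]
i=0: L=charlie, R=echo=BASE -> take LEFT -> charlie
i=1: L=bravo R=bravo -> agree -> bravo
i=2: L=bravo R=bravo -> agree -> bravo
i=3: L=bravo, R=foxtrot=BASE -> take LEFT -> bravo
i=4: L=foxtrot=BASE, R=bravo -> take RIGHT -> bravo
i=5: L=bravo R=bravo -> agree -> bravo
i=6: L=alpha R=alpha -> agree -> alpha
i=7: L=foxtrot R=foxtrot -> agree -> foxtrot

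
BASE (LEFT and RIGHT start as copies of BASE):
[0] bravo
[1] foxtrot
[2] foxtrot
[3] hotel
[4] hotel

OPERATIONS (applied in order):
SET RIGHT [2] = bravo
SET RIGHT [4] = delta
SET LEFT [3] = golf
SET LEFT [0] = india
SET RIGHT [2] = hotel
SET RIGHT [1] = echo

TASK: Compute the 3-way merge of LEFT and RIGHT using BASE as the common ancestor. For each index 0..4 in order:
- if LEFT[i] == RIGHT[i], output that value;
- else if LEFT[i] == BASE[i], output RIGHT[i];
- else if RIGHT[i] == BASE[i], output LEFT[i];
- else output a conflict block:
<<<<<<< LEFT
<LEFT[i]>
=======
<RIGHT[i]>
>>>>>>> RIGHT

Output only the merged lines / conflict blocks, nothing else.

Answer: india
echo
hotel
golf
delta

Derivation:
Final LEFT:  [india, foxtrot, foxtrot, golf, hotel]
Final RIGHT: [bravo, echo, hotel, hotel, delta]
i=0: L=india, R=bravo=BASE -> take LEFT -> india
i=1: L=foxtrot=BASE, R=echo -> take RIGHT -> echo
i=2: L=foxtrot=BASE, R=hotel -> take RIGHT -> hotel
i=3: L=golf, R=hotel=BASE -> take LEFT -> golf
i=4: L=hotel=BASE, R=delta -> take RIGHT -> delta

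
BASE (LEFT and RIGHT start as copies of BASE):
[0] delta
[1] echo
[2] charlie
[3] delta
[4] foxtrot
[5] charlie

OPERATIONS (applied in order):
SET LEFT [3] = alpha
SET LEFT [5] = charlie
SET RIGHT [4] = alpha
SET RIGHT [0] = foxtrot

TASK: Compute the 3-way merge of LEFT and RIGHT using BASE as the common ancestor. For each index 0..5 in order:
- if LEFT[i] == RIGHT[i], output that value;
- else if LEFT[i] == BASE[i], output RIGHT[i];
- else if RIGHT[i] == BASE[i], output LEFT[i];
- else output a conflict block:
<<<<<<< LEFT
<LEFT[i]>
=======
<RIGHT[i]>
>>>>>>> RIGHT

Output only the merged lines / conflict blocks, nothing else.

Final LEFT:  [delta, echo, charlie, alpha, foxtrot, charlie]
Final RIGHT: [foxtrot, echo, charlie, delta, alpha, charlie]
i=0: L=delta=BASE, R=foxtrot -> take RIGHT -> foxtrot
i=1: L=echo R=echo -> agree -> echo
i=2: L=charlie R=charlie -> agree -> charlie
i=3: L=alpha, R=delta=BASE -> take LEFT -> alpha
i=4: L=foxtrot=BASE, R=alpha -> take RIGHT -> alpha
i=5: L=charlie R=charlie -> agree -> charlie

Answer: foxtrot
echo
charlie
alpha
alpha
charlie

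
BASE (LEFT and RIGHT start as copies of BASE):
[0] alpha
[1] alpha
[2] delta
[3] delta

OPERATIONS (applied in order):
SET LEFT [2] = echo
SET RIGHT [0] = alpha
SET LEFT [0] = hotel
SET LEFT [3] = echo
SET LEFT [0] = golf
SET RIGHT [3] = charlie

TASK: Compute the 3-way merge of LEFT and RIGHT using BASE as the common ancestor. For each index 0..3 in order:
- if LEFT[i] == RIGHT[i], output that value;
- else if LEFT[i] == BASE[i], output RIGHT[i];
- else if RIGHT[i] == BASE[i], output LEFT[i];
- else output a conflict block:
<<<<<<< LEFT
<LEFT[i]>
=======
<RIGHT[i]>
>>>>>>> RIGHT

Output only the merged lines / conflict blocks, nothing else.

Final LEFT:  [golf, alpha, echo, echo]
Final RIGHT: [alpha, alpha, delta, charlie]
i=0: L=golf, R=alpha=BASE -> take LEFT -> golf
i=1: L=alpha R=alpha -> agree -> alpha
i=2: L=echo, R=delta=BASE -> take LEFT -> echo
i=3: BASE=delta L=echo R=charlie all differ -> CONFLICT

Answer: golf
alpha
echo
<<<<<<< LEFT
echo
=======
charlie
>>>>>>> RIGHT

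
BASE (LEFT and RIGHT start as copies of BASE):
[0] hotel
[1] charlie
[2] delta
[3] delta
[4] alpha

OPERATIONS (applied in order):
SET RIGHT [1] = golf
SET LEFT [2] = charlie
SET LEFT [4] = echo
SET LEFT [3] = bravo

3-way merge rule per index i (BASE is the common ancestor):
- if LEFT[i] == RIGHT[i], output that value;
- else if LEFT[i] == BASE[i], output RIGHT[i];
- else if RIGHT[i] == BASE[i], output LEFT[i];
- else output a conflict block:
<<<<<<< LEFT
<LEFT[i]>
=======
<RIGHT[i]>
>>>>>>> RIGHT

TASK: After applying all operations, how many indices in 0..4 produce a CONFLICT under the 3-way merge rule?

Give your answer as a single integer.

Final LEFT:  [hotel, charlie, charlie, bravo, echo]
Final RIGHT: [hotel, golf, delta, delta, alpha]
i=0: L=hotel R=hotel -> agree -> hotel
i=1: L=charlie=BASE, R=golf -> take RIGHT -> golf
i=2: L=charlie, R=delta=BASE -> take LEFT -> charlie
i=3: L=bravo, R=delta=BASE -> take LEFT -> bravo
i=4: L=echo, R=alpha=BASE -> take LEFT -> echo
Conflict count: 0

Answer: 0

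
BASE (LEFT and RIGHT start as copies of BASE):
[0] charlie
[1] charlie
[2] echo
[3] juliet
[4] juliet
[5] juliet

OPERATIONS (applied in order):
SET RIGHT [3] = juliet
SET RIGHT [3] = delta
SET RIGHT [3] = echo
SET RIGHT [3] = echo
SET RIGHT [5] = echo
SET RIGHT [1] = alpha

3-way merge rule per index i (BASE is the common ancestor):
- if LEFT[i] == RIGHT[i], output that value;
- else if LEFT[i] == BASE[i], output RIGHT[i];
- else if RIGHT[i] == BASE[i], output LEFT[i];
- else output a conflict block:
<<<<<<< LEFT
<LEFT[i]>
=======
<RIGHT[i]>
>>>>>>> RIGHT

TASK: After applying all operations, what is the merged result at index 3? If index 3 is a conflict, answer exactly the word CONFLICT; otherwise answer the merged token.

Answer: echo

Derivation:
Final LEFT:  [charlie, charlie, echo, juliet, juliet, juliet]
Final RIGHT: [charlie, alpha, echo, echo, juliet, echo]
i=0: L=charlie R=charlie -> agree -> charlie
i=1: L=charlie=BASE, R=alpha -> take RIGHT -> alpha
i=2: L=echo R=echo -> agree -> echo
i=3: L=juliet=BASE, R=echo -> take RIGHT -> echo
i=4: L=juliet R=juliet -> agree -> juliet
i=5: L=juliet=BASE, R=echo -> take RIGHT -> echo
Index 3 -> echo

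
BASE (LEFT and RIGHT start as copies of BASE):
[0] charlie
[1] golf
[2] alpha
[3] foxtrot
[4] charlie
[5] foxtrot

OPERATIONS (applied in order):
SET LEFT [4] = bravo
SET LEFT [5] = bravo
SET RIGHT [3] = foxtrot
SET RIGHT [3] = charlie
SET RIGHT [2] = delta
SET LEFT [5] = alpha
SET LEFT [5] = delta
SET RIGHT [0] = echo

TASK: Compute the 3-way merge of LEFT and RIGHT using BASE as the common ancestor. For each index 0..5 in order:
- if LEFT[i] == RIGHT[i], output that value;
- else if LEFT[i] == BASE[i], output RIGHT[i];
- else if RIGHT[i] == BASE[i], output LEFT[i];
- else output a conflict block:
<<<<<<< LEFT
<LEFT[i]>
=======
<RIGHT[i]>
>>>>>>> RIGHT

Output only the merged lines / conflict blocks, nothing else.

Final LEFT:  [charlie, golf, alpha, foxtrot, bravo, delta]
Final RIGHT: [echo, golf, delta, charlie, charlie, foxtrot]
i=0: L=charlie=BASE, R=echo -> take RIGHT -> echo
i=1: L=golf R=golf -> agree -> golf
i=2: L=alpha=BASE, R=delta -> take RIGHT -> delta
i=3: L=foxtrot=BASE, R=charlie -> take RIGHT -> charlie
i=4: L=bravo, R=charlie=BASE -> take LEFT -> bravo
i=5: L=delta, R=foxtrot=BASE -> take LEFT -> delta

Answer: echo
golf
delta
charlie
bravo
delta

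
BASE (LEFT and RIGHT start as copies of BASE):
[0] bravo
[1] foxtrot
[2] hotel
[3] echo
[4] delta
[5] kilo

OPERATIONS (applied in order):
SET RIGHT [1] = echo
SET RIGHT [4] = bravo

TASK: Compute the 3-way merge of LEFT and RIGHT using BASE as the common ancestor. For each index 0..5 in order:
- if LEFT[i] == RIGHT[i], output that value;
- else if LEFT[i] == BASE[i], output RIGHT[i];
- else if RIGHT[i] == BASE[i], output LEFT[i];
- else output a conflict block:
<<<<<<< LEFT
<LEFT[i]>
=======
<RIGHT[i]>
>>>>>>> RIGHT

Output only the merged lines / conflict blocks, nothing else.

Final LEFT:  [bravo, foxtrot, hotel, echo, delta, kilo]
Final RIGHT: [bravo, echo, hotel, echo, bravo, kilo]
i=0: L=bravo R=bravo -> agree -> bravo
i=1: L=foxtrot=BASE, R=echo -> take RIGHT -> echo
i=2: L=hotel R=hotel -> agree -> hotel
i=3: L=echo R=echo -> agree -> echo
i=4: L=delta=BASE, R=bravo -> take RIGHT -> bravo
i=5: L=kilo R=kilo -> agree -> kilo

Answer: bravo
echo
hotel
echo
bravo
kilo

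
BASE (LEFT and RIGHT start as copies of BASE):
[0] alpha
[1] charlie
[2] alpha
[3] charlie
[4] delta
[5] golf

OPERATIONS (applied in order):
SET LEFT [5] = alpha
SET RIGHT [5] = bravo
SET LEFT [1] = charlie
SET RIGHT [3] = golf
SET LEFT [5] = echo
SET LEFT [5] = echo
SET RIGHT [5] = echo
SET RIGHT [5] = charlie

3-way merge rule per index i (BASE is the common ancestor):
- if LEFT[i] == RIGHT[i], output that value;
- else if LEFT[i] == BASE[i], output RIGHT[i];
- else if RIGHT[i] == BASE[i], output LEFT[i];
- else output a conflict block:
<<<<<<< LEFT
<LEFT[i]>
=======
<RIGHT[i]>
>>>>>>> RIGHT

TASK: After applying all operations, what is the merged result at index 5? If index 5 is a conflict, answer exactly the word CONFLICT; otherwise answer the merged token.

Final LEFT:  [alpha, charlie, alpha, charlie, delta, echo]
Final RIGHT: [alpha, charlie, alpha, golf, delta, charlie]
i=0: L=alpha R=alpha -> agree -> alpha
i=1: L=charlie R=charlie -> agree -> charlie
i=2: L=alpha R=alpha -> agree -> alpha
i=3: L=charlie=BASE, R=golf -> take RIGHT -> golf
i=4: L=delta R=delta -> agree -> delta
i=5: BASE=golf L=echo R=charlie all differ -> CONFLICT
Index 5 -> CONFLICT

Answer: CONFLICT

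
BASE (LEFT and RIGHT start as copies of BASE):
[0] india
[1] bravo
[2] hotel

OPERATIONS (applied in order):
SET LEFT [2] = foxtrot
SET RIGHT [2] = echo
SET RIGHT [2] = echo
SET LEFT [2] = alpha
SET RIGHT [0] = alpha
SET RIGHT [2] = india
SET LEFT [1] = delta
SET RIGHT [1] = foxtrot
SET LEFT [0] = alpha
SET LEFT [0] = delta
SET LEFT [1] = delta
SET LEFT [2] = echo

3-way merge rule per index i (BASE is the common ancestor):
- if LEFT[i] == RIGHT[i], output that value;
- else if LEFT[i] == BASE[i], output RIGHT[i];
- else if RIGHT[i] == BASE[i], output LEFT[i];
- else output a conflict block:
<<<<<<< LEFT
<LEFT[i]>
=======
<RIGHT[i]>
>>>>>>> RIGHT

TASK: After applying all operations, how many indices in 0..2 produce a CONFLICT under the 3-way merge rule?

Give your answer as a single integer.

Final LEFT:  [delta, delta, echo]
Final RIGHT: [alpha, foxtrot, india]
i=0: BASE=india L=delta R=alpha all differ -> CONFLICT
i=1: BASE=bravo L=delta R=foxtrot all differ -> CONFLICT
i=2: BASE=hotel L=echo R=india all differ -> CONFLICT
Conflict count: 3

Answer: 3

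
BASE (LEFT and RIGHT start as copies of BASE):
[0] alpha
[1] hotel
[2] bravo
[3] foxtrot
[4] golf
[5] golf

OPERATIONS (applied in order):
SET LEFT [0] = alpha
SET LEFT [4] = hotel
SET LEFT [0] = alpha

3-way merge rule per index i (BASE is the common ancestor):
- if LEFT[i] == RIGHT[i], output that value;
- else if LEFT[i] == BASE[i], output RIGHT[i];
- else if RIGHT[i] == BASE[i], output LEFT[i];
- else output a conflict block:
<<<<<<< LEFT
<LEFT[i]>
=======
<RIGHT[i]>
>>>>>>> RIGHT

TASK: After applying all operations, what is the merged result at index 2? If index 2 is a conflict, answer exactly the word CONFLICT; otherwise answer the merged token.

Answer: bravo

Derivation:
Final LEFT:  [alpha, hotel, bravo, foxtrot, hotel, golf]
Final RIGHT: [alpha, hotel, bravo, foxtrot, golf, golf]
i=0: L=alpha R=alpha -> agree -> alpha
i=1: L=hotel R=hotel -> agree -> hotel
i=2: L=bravo R=bravo -> agree -> bravo
i=3: L=foxtrot R=foxtrot -> agree -> foxtrot
i=4: L=hotel, R=golf=BASE -> take LEFT -> hotel
i=5: L=golf R=golf -> agree -> golf
Index 2 -> bravo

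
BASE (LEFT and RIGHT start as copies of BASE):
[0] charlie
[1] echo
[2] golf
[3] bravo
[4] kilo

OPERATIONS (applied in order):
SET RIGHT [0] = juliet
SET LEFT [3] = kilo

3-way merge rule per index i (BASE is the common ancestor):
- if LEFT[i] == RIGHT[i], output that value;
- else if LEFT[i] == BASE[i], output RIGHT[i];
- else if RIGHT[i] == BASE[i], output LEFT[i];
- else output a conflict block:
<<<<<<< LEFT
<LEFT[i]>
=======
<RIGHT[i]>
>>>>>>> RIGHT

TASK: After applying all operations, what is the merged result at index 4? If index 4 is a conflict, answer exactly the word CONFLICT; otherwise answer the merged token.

Answer: kilo

Derivation:
Final LEFT:  [charlie, echo, golf, kilo, kilo]
Final RIGHT: [juliet, echo, golf, bravo, kilo]
i=0: L=charlie=BASE, R=juliet -> take RIGHT -> juliet
i=1: L=echo R=echo -> agree -> echo
i=2: L=golf R=golf -> agree -> golf
i=3: L=kilo, R=bravo=BASE -> take LEFT -> kilo
i=4: L=kilo R=kilo -> agree -> kilo
Index 4 -> kilo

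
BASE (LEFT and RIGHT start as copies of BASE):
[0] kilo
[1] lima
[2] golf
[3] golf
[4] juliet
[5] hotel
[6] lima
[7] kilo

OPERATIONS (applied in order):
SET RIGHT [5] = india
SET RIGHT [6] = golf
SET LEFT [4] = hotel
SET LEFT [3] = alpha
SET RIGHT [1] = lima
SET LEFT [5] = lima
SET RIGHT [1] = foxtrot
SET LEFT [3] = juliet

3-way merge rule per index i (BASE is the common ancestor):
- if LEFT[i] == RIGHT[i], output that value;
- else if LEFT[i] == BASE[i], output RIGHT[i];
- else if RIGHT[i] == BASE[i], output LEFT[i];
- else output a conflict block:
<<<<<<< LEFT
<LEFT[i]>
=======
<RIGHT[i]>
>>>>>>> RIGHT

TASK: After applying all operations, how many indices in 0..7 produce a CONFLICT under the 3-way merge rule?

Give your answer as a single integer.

Answer: 1

Derivation:
Final LEFT:  [kilo, lima, golf, juliet, hotel, lima, lima, kilo]
Final RIGHT: [kilo, foxtrot, golf, golf, juliet, india, golf, kilo]
i=0: L=kilo R=kilo -> agree -> kilo
i=1: L=lima=BASE, R=foxtrot -> take RIGHT -> foxtrot
i=2: L=golf R=golf -> agree -> golf
i=3: L=juliet, R=golf=BASE -> take LEFT -> juliet
i=4: L=hotel, R=juliet=BASE -> take LEFT -> hotel
i=5: BASE=hotel L=lima R=india all differ -> CONFLICT
i=6: L=lima=BASE, R=golf -> take RIGHT -> golf
i=7: L=kilo R=kilo -> agree -> kilo
Conflict count: 1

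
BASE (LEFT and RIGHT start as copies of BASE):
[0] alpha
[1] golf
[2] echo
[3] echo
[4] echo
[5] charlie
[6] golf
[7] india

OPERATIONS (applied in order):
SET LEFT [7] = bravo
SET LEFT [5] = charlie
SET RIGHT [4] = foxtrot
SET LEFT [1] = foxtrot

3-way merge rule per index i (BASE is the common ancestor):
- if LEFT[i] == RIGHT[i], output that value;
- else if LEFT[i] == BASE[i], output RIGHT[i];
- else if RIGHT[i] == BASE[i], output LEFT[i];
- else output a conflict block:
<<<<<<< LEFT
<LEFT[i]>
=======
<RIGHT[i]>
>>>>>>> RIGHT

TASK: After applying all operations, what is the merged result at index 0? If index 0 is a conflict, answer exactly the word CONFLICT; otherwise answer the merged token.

Answer: alpha

Derivation:
Final LEFT:  [alpha, foxtrot, echo, echo, echo, charlie, golf, bravo]
Final RIGHT: [alpha, golf, echo, echo, foxtrot, charlie, golf, india]
i=0: L=alpha R=alpha -> agree -> alpha
i=1: L=foxtrot, R=golf=BASE -> take LEFT -> foxtrot
i=2: L=echo R=echo -> agree -> echo
i=3: L=echo R=echo -> agree -> echo
i=4: L=echo=BASE, R=foxtrot -> take RIGHT -> foxtrot
i=5: L=charlie R=charlie -> agree -> charlie
i=6: L=golf R=golf -> agree -> golf
i=7: L=bravo, R=india=BASE -> take LEFT -> bravo
Index 0 -> alpha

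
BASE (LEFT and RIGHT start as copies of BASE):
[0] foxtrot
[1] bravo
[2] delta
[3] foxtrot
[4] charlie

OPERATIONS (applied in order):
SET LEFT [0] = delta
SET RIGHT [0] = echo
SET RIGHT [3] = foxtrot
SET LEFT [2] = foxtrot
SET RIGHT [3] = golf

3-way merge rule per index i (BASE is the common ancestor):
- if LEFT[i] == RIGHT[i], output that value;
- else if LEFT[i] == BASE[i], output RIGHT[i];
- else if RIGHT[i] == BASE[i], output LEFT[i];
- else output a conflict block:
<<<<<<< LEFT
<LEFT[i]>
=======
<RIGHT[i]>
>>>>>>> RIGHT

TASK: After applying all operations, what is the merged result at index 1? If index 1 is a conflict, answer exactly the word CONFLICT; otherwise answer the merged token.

Answer: bravo

Derivation:
Final LEFT:  [delta, bravo, foxtrot, foxtrot, charlie]
Final RIGHT: [echo, bravo, delta, golf, charlie]
i=0: BASE=foxtrot L=delta R=echo all differ -> CONFLICT
i=1: L=bravo R=bravo -> agree -> bravo
i=2: L=foxtrot, R=delta=BASE -> take LEFT -> foxtrot
i=3: L=foxtrot=BASE, R=golf -> take RIGHT -> golf
i=4: L=charlie R=charlie -> agree -> charlie
Index 1 -> bravo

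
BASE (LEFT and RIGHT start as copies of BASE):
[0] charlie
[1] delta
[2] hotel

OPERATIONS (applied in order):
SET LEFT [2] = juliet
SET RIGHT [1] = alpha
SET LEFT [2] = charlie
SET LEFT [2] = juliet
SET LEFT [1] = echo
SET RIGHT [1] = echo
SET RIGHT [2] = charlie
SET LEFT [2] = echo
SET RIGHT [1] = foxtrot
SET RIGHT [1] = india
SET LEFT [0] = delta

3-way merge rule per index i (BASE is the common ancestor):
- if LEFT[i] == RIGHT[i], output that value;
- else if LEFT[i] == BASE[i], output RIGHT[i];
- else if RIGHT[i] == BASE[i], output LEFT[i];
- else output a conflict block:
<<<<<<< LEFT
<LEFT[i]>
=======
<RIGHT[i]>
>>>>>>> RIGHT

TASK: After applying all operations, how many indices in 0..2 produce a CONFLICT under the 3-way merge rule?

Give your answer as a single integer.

Answer: 2

Derivation:
Final LEFT:  [delta, echo, echo]
Final RIGHT: [charlie, india, charlie]
i=0: L=delta, R=charlie=BASE -> take LEFT -> delta
i=1: BASE=delta L=echo R=india all differ -> CONFLICT
i=2: BASE=hotel L=echo R=charlie all differ -> CONFLICT
Conflict count: 2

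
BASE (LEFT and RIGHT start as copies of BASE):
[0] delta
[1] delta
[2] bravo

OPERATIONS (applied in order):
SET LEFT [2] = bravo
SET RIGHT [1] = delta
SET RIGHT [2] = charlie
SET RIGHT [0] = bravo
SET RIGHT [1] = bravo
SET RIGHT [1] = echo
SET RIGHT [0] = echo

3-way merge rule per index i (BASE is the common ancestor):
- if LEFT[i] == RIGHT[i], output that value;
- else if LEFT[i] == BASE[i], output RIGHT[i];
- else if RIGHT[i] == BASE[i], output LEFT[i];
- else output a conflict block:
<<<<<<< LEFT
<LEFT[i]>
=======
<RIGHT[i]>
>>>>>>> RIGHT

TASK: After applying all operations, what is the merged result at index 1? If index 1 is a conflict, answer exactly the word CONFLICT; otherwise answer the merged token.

Final LEFT:  [delta, delta, bravo]
Final RIGHT: [echo, echo, charlie]
i=0: L=delta=BASE, R=echo -> take RIGHT -> echo
i=1: L=delta=BASE, R=echo -> take RIGHT -> echo
i=2: L=bravo=BASE, R=charlie -> take RIGHT -> charlie
Index 1 -> echo

Answer: echo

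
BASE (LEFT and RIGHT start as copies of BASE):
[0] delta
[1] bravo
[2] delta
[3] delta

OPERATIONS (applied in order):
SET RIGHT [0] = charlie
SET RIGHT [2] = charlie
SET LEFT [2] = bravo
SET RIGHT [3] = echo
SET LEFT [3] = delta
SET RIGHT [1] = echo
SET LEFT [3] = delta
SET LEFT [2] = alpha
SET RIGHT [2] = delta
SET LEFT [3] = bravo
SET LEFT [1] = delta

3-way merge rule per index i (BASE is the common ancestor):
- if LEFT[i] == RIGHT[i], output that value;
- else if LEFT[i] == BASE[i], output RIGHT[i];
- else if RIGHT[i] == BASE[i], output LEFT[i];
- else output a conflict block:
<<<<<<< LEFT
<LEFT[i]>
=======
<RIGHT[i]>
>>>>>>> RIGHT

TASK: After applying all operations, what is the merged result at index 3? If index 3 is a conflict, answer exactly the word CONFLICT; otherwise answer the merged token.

Answer: CONFLICT

Derivation:
Final LEFT:  [delta, delta, alpha, bravo]
Final RIGHT: [charlie, echo, delta, echo]
i=0: L=delta=BASE, R=charlie -> take RIGHT -> charlie
i=1: BASE=bravo L=delta R=echo all differ -> CONFLICT
i=2: L=alpha, R=delta=BASE -> take LEFT -> alpha
i=3: BASE=delta L=bravo R=echo all differ -> CONFLICT
Index 3 -> CONFLICT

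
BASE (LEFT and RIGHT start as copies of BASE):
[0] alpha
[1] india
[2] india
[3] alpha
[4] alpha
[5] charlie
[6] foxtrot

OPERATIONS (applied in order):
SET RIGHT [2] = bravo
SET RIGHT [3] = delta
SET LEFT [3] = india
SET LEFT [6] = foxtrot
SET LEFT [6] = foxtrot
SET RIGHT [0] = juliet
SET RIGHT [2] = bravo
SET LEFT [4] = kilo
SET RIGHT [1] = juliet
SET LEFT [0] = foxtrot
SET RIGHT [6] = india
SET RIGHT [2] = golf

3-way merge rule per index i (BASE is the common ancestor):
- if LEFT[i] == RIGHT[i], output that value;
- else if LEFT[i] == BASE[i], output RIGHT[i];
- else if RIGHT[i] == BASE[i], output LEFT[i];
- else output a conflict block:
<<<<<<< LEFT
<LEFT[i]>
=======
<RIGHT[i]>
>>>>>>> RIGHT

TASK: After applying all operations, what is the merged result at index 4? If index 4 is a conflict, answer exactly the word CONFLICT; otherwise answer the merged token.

Answer: kilo

Derivation:
Final LEFT:  [foxtrot, india, india, india, kilo, charlie, foxtrot]
Final RIGHT: [juliet, juliet, golf, delta, alpha, charlie, india]
i=0: BASE=alpha L=foxtrot R=juliet all differ -> CONFLICT
i=1: L=india=BASE, R=juliet -> take RIGHT -> juliet
i=2: L=india=BASE, R=golf -> take RIGHT -> golf
i=3: BASE=alpha L=india R=delta all differ -> CONFLICT
i=4: L=kilo, R=alpha=BASE -> take LEFT -> kilo
i=5: L=charlie R=charlie -> agree -> charlie
i=6: L=foxtrot=BASE, R=india -> take RIGHT -> india
Index 4 -> kilo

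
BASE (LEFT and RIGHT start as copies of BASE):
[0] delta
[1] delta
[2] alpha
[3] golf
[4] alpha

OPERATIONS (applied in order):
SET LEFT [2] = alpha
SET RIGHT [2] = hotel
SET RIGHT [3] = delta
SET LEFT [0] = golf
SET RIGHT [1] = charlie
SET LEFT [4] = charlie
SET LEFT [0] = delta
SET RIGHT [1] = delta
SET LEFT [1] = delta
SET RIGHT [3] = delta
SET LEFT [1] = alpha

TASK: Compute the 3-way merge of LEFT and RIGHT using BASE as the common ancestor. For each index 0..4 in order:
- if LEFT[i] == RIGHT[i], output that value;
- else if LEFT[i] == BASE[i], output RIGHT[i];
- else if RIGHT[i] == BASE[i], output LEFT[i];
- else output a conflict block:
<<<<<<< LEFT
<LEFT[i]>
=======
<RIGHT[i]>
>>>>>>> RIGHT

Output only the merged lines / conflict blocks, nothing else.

Final LEFT:  [delta, alpha, alpha, golf, charlie]
Final RIGHT: [delta, delta, hotel, delta, alpha]
i=0: L=delta R=delta -> agree -> delta
i=1: L=alpha, R=delta=BASE -> take LEFT -> alpha
i=2: L=alpha=BASE, R=hotel -> take RIGHT -> hotel
i=3: L=golf=BASE, R=delta -> take RIGHT -> delta
i=4: L=charlie, R=alpha=BASE -> take LEFT -> charlie

Answer: delta
alpha
hotel
delta
charlie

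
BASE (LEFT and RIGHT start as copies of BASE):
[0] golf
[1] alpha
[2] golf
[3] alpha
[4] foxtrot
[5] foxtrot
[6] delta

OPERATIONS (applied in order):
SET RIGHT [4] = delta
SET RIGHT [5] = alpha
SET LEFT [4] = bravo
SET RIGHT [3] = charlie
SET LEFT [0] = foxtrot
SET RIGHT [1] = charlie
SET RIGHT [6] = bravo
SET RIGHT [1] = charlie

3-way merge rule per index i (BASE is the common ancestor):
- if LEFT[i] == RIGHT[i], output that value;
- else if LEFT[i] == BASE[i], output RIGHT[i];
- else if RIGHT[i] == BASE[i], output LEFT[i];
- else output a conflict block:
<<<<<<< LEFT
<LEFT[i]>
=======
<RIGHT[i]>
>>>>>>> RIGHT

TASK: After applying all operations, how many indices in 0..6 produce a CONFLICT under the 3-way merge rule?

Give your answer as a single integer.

Final LEFT:  [foxtrot, alpha, golf, alpha, bravo, foxtrot, delta]
Final RIGHT: [golf, charlie, golf, charlie, delta, alpha, bravo]
i=0: L=foxtrot, R=golf=BASE -> take LEFT -> foxtrot
i=1: L=alpha=BASE, R=charlie -> take RIGHT -> charlie
i=2: L=golf R=golf -> agree -> golf
i=3: L=alpha=BASE, R=charlie -> take RIGHT -> charlie
i=4: BASE=foxtrot L=bravo R=delta all differ -> CONFLICT
i=5: L=foxtrot=BASE, R=alpha -> take RIGHT -> alpha
i=6: L=delta=BASE, R=bravo -> take RIGHT -> bravo
Conflict count: 1

Answer: 1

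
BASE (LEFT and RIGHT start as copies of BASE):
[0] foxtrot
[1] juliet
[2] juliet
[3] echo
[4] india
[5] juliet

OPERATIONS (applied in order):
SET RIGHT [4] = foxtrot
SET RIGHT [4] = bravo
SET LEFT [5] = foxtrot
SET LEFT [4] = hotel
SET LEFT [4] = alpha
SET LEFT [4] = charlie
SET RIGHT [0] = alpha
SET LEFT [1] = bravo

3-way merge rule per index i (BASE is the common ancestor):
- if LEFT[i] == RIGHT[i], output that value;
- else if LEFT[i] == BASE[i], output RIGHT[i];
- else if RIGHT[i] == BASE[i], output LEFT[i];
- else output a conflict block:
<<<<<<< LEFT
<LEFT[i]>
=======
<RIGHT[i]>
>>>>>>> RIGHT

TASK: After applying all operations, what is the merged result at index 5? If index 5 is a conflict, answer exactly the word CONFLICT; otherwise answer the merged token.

Final LEFT:  [foxtrot, bravo, juliet, echo, charlie, foxtrot]
Final RIGHT: [alpha, juliet, juliet, echo, bravo, juliet]
i=0: L=foxtrot=BASE, R=alpha -> take RIGHT -> alpha
i=1: L=bravo, R=juliet=BASE -> take LEFT -> bravo
i=2: L=juliet R=juliet -> agree -> juliet
i=3: L=echo R=echo -> agree -> echo
i=4: BASE=india L=charlie R=bravo all differ -> CONFLICT
i=5: L=foxtrot, R=juliet=BASE -> take LEFT -> foxtrot
Index 5 -> foxtrot

Answer: foxtrot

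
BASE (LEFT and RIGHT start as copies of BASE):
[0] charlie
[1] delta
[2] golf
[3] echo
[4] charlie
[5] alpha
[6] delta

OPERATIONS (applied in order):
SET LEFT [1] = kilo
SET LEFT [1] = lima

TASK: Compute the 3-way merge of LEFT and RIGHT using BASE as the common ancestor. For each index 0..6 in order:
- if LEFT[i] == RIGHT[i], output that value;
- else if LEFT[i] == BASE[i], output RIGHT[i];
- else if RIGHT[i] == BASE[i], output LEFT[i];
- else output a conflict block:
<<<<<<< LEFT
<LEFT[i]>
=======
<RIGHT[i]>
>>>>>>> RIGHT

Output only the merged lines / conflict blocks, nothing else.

Final LEFT:  [charlie, lima, golf, echo, charlie, alpha, delta]
Final RIGHT: [charlie, delta, golf, echo, charlie, alpha, delta]
i=0: L=charlie R=charlie -> agree -> charlie
i=1: L=lima, R=delta=BASE -> take LEFT -> lima
i=2: L=golf R=golf -> agree -> golf
i=3: L=echo R=echo -> agree -> echo
i=4: L=charlie R=charlie -> agree -> charlie
i=5: L=alpha R=alpha -> agree -> alpha
i=6: L=delta R=delta -> agree -> delta

Answer: charlie
lima
golf
echo
charlie
alpha
delta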